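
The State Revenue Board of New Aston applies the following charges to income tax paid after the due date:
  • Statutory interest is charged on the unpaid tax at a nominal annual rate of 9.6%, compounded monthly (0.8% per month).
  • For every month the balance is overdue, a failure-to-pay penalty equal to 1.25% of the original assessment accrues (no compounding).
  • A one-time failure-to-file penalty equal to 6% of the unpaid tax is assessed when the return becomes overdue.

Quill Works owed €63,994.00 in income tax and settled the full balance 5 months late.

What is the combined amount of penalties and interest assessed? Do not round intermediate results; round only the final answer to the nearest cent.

€10,440.31

Failure-to-file penalty: 6% × €63,994.00 = €3,839.64
Failure-to-pay penalty: 5 × 1.25% × €63,994.00 = €3,999.63…
Interest: €63,994.00 × ((1 + 0.008)^5 − 1) = €63,994.00 × 0.0406451… = €2,601.0451…
Penalties + interest = €7,839.2650 + €2,601.0451… = €10,440.31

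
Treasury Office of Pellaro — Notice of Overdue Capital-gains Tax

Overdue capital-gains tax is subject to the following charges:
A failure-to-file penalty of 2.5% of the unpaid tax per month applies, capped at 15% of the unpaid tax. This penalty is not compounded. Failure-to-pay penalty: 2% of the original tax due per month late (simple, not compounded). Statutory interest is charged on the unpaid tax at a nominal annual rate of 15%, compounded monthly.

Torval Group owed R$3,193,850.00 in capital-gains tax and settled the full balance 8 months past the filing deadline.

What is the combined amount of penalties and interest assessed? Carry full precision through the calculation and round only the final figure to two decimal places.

Failure-to-file: 8 × 2.5% × R$3,193,850.00 = R$638,770.00, capped at 15% × R$3,193,850.00 = R$479,077.50
Failure-to-pay penalty: 8 × 2% × R$3,193,850.00 = R$511,016.00
Interest (15%/yr ÷ 12 = 1.25%/month): R$3,193,850.00 × ((1 + 0.0125)^8 − 1) = R$333,712.9343…
Penalties + interest = R$990,093.5000 + R$333,712.9343… = R$1,323,806.43

R$1,323,806.43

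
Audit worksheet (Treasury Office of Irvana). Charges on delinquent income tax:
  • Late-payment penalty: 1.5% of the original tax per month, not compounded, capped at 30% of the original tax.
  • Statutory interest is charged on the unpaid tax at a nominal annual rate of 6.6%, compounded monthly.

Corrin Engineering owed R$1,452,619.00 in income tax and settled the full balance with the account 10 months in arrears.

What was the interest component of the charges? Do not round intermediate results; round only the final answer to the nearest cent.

R$81,900.71

Interest (6.6%/yr ÷ 12 = 0.55%/month): R$1,452,619.00 × ((1 + 0.0055)^10 − 1) = R$81,900.7051…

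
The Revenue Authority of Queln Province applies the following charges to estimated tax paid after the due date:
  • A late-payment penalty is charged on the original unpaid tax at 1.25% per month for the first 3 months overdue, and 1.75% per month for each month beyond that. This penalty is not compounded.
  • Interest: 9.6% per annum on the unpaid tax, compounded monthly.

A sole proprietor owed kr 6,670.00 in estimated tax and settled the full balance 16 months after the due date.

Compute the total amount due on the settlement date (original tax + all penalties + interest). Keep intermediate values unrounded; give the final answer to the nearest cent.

kr 9,344.50

Penalty, months 1–3: 3 × 1.25% × kr 6,670.00 = kr 250.13…
Penalty, months 4–16: 13 × 1.75% × kr 6,670.00 = kr 1,517.43…
Interest (9.6%/yr ÷ 12 = 0.8%/month): kr 6,670.00 × ((1 + 0.008)^16 − 1) = kr 906.9487…
Total = kr 6,670.00 + kr 1,767.5500 + kr 906.9487… = kr 9,344.50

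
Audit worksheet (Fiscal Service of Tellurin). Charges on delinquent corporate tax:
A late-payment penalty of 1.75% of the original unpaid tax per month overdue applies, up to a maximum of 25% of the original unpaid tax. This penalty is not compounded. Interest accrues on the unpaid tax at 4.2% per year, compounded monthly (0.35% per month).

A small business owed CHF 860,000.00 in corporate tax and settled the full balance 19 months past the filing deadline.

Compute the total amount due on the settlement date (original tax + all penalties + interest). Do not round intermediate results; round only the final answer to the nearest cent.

CHF 1,134,027.72

Penalty (uncapped): 19 × 1.75% × CHF 860,000.00 = CHF 285,950.00; cap = 25% × CHF 860,000.00 = CHF 215,000.00 → penalty = CHF 215,000.00
Interest: CHF 860,000.00 × ((1 + 0.0035)^19 − 1) = CHF 860,000.00 × 0.0686369… = CHF 59,027.7200…
Total = CHF 860,000.00 + CHF 215,000.0000 + CHF 59,027.7200… = CHF 1,134,027.72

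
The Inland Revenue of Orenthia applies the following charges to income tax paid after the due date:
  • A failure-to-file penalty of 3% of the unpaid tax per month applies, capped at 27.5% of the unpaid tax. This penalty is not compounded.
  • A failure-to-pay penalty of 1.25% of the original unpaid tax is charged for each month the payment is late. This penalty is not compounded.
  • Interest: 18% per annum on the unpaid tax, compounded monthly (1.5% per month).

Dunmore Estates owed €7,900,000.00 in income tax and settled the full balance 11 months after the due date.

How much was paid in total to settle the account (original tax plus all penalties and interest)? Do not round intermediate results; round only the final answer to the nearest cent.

€12,564,546.61

Failure-to-file: 11 × 3% × €7,900,000.00 = €2,607,000.00, capped at 27.5% × €7,900,000.00 = €2,172,500.00
Failure-to-pay penalty: 11 × 1.25% × €7,900,000.00 = €1,086,250.00
Interest: €7,900,000.00 × ((1 + 0.015)^11 − 1) = €7,900,000.00 × 0.1779489… = €1,405,796.6055…
Total = €7,900,000.00 + €3,258,750.0000 + €1,405,796.6055… = €12,564,546.61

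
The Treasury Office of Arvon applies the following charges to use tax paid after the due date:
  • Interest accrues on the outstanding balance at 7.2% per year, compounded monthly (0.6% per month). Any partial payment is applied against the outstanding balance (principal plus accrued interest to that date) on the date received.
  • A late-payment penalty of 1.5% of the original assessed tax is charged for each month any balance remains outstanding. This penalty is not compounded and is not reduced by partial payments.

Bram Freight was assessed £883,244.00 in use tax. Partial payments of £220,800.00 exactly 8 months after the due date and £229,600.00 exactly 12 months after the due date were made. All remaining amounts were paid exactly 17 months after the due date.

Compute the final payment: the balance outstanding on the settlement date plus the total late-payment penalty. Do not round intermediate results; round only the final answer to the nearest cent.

Balance at month 8: £883,244.0000 × (1 + 0.006)^8 = £926,540.7862…
After £220,800.00 payment: £926,540.7862… − £220,800.00 = £705,740.7862…
Balance at month 12: £705,740.7862… × (1 + 0.006)^4 = £722,831.6157…
After £229,600.00 payment: £722,831.6157… − £229,600.00 = £493,231.6157…
Balance at month 17: £493,231.6157… × (1 + 0.006)^5 = £508,207.1962…
Penalty: 17 × 1.5% × £883,244.00 = £225,227.22
Final settlement = outstanding balance + penalty = £508,207.1962… + £225,227.22 = £733,434.42

£733,434.42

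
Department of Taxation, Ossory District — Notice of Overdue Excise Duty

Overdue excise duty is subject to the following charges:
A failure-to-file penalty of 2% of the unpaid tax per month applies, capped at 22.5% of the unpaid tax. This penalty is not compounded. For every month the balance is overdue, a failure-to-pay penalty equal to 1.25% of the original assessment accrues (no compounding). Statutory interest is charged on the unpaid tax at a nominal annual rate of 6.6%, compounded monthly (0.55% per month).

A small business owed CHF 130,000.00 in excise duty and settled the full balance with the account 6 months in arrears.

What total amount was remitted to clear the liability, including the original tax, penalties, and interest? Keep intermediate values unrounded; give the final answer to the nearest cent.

Failure-to-file: 6 × 2% × CHF 130,000.00 = CHF 15,600.00 (under the 22.5% cap)
Failure-to-pay penalty = 1.25% × CHF 130,000.00 × 6 mo = CHF 9,750.00
Interest: CHF 130,000.00 × ((1 + 0.0055)^6 − 1) = CHF 130,000.00 × 0.0334571… = CHF 4,349.4219…
Total = CHF 130,000.00 + CHF 25,350.0000 + CHF 4,349.4219… = CHF 159,699.42

CHF 159,699.42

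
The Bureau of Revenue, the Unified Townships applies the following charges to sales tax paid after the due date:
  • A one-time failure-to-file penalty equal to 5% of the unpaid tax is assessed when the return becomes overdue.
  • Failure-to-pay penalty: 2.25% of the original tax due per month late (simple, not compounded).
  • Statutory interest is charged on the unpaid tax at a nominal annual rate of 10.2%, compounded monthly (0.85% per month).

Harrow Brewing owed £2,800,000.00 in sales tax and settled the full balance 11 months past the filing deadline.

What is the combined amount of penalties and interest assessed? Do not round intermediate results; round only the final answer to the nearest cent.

Failure-to-file penalty: 5% × £2,800,000.00 = £140,000.00
Failure-to-pay penalty = 2.25% × £2,800,000.00 × 11 mo = £693,000.00
Interest: £2,800,000.00 × ((1 + 0.0085)^11 − 1) = £2,800,000.00 × 0.0975768… = £273,215.1070…
Penalties + interest = £833,000.0000 + £273,215.1070… = £1,106,215.11

£1,106,215.11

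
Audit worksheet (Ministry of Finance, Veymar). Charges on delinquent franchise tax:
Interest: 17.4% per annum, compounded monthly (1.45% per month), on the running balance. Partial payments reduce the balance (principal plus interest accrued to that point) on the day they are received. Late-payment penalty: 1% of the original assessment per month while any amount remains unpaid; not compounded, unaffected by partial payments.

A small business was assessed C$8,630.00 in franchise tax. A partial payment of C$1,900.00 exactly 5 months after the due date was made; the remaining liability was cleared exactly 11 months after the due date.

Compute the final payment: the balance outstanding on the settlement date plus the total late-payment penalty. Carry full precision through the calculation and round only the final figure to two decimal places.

C$8,988.64

Balance at month 5: C$8,630.0000 × (1 + 0.0145)^5 = C$9,274.0846…
After C$1,900.00 payment: C$9,274.0846… − C$1,900.00 = C$7,374.0846…
Balance at month 11: C$7,374.0846… × (1 + 0.0145)^6 = C$8,039.3405…
Penalty: 11 × 1% × C$8,630.00 = C$949.30
Final settlement = outstanding balance + penalty = C$8,039.3405… + C$949.30 = C$8,988.64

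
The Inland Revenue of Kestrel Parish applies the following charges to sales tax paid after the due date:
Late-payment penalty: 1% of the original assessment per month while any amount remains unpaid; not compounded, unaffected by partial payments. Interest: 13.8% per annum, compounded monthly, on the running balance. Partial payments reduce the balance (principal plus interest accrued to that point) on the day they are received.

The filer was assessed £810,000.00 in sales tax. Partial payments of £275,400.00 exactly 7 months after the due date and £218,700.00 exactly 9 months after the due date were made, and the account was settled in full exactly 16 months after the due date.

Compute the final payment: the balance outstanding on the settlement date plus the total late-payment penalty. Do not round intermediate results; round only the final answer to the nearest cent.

Monthly rate = 13.8% ÷ 12 = 1.15%
Balance at month 7: £810,000.0000 × (1 + 0.0115)^7 = £877,498.1886…
After £275,400.00 payment: £877,498.1886… − £275,400.00 = £602,098.1886…
Balance at month 9: £602,098.1886… × (1 + 0.0115)^2 = £616,026.0744…
After £218,700.00 payment: £616,026.0744… − £218,700.00 = £397,326.0744…
Balance at month 16: £397,326.0744… × (1 + 0.0115)^7 = £430,435.6921…
Penalty: 16 × 1% × £810,000.00 = £129,600.00
Final settlement = outstanding balance + penalty = £430,435.6921… + £129,600.00 = £560,035.69

£560,035.69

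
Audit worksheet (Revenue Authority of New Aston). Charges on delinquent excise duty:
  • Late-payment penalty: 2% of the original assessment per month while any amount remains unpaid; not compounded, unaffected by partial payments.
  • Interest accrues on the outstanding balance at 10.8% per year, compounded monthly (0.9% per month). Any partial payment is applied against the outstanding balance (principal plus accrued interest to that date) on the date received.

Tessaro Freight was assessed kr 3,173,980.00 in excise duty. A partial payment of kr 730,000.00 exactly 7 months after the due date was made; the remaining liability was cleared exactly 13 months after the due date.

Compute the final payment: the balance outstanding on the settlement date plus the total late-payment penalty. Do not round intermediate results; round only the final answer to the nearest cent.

Balance at month 7: kr 3,173,980.0000 × (1 + 0.009)^7 = kr 3,379,421.3969…
After kr 730,000.00 payment: kr 3,379,421.3969… − kr 730,000.00 = kr 2,649,421.3969…
Balance at month 13: kr 2,649,421.3969… × (1 + 0.009)^6 = kr 2,795,748.0896…
Penalty: 13 × 2% × kr 3,173,980.00 = kr 825,234.80
Final settlement = outstanding balance + penalty = kr 2,795,748.0896… + kr 825,234.80 = kr 3,620,982.89

kr 3,620,982.89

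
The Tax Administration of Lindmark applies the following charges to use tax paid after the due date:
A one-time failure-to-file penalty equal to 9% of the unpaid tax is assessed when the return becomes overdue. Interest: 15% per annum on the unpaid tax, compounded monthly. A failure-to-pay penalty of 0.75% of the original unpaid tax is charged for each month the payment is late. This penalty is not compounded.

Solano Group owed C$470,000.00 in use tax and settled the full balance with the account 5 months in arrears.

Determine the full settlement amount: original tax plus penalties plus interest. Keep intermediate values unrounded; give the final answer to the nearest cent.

Failure-to-file penalty: 9% × C$470,000.00 = C$42,300.00
Failure-to-pay penalty: 5 × 0.75% × C$470,000.00 = C$17,625.00
Interest (15%/yr ÷ 12 = 1.25%/month): C$470,000.00 × ((1 + 0.0125)^5 − 1) = C$30,118.6122…
Total = C$470,000.00 + C$59,925.0000 + C$30,118.6122… = C$560,043.61

C$560,043.61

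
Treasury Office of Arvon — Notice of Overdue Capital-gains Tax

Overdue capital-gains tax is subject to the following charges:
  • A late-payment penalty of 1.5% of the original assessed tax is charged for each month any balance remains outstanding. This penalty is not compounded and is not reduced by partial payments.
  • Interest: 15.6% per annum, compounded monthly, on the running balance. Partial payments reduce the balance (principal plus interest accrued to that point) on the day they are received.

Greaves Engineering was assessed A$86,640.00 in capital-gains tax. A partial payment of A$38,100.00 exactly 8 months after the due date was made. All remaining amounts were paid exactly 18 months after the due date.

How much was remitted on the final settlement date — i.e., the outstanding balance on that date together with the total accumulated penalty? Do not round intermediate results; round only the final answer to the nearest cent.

A$89,356.96

Monthly rate = 15.6% ÷ 12 = 1.3%
Balance at month 8: A$86,640.0000 × (1 + 0.013)^8 = A$96,071.3750…
After A$38,100.00 payment: A$96,071.3750… − A$38,100.00 = A$57,971.3750…
Balance at month 18: A$57,971.3750… × (1 + 0.013)^10 = A$65,964.1628…
Penalty: 18 × 1.5% × A$86,640.00 = A$23,392.80
Final settlement = outstanding balance + penalty = A$65,964.1628… + A$23,392.80 = A$89,356.96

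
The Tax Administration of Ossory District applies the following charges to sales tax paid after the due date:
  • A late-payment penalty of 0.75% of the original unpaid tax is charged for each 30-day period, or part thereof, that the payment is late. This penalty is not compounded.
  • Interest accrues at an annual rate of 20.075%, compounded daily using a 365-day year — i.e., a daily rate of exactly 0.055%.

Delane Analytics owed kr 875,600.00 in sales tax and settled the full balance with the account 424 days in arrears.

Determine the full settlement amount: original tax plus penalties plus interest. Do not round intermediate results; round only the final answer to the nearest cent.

kr 1,203,996.44

Penalty periods: ⌈424/30⌉ = 15; penalty = 15 × 0.75% × kr 875,600.00 = kr 98,505.00
Interest: kr 875,600.00 × ((1 + 0.00055)^424 − 1) = kr 875,600.00 × 0.26255304… = kr 229,891.4422…
Total = kr 875,600.00 + kr 98,505.0000 + kr 229,891.4422… = kr 1,203,996.44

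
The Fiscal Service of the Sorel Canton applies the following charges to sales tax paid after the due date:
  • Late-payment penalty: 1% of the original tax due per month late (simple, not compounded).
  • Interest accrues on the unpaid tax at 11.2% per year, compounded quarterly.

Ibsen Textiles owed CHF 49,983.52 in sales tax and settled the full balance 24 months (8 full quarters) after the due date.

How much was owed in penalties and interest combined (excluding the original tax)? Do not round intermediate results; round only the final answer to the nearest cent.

CHF 24,353.24

Late-payment penalty = 1% × CHF 49,983.52 × 24 mo = CHF 11,996.04…
Interest (11.2%/yr ÷ 4 = 2.8%/quarter): CHF 49,983.52 × ((1 + 0.028)^8 − 1) = CHF 12,357.1915…
Penalties + interest = CHF 11,996.0448 + CHF 12,357.1915… = CHF 24,353.24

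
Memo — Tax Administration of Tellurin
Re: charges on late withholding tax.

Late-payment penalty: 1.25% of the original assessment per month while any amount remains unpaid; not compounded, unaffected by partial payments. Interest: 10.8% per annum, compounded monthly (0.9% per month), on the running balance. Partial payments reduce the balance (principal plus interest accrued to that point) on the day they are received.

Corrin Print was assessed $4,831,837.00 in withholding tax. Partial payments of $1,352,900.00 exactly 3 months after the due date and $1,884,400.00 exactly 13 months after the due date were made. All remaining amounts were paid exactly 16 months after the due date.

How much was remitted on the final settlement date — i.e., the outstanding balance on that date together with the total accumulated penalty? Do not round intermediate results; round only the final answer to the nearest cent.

$3,087,222.37

Balance at month 3: $4,831,837.0000 × (1 + 0.009)^3 = $4,963,474.2578…
After $1,352,900.00 payment: $4,963,474.2578… − $1,352,900.00 = $3,610,574.2578…
Balance at month 13: $3,610,574.2578… × (1 + 0.009)^10 = $3,949,007.3660…
After $1,884,400.00 payment: $3,949,007.3660… − $1,884,400.00 = $2,064,607.3660…
Balance at month 16: $2,064,607.3660… × (1 + 0.009)^3 = $2,120,854.9696…
Penalty: 16 × 1.25% × $4,831,837.00 = $966,367.40
Final settlement = outstanding balance + penalty = $2,120,854.9696… + $966,367.40 = $3,087,222.37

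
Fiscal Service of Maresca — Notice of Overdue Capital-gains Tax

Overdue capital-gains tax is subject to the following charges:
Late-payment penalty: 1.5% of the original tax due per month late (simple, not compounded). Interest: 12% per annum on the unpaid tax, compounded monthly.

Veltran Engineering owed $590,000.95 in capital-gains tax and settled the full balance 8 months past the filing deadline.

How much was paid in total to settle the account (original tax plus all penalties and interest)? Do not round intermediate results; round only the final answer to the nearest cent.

$709,686.60

Late-payment penalty: 8 × 1.5% × $590,000.95 = $70,800.11…
Interest (12%/yr ÷ 12 = 1%/month): $590,000.95 × ((1 + 0.01)^8 − 1) = $48,885.5350…
Total = $590,000.95 + $70,800.1140 + $48,885.5350… = $709,686.60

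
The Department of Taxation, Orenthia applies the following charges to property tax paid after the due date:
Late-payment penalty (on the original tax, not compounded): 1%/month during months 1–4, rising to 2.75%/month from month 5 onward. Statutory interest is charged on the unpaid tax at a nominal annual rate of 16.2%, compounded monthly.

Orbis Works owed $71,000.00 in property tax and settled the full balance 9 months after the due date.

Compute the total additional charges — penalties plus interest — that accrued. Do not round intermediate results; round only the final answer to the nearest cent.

$21,709.81

Penalty, months 1–4: 4 × 1% × $71,000.00 = $2,840.00
Penalty, months 5–9: 5 × 2.75% × $71,000.00 = $9,762.50
Interest (16.2%/yr ÷ 12 = 1.35%/month): $71,000.00 × ((1 + 0.0135)^9 − 1) = $9,107.3059…
Penalties + interest = $12,602.5000 + $9,107.3059… = $21,709.81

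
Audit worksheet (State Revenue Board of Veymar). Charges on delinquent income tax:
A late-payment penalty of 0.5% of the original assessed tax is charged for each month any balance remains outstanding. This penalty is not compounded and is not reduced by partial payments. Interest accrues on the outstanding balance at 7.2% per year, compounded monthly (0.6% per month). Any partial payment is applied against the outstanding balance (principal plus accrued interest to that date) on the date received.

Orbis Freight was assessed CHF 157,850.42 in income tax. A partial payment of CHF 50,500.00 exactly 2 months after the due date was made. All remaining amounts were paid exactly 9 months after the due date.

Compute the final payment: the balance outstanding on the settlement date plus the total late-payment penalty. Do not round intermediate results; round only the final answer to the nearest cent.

CHF 121,025.51

Balance at month 2: CHF 157,850.4200 × (1 + 0.006)^2 = CHF 159,750.3077…
After CHF 50,500.00 payment: CHF 159,750.3077… − CHF 50,500.00 = CHF 109,250.3077…
Balance at month 9: CHF 109,250.3077… × (1 + 0.006)^7 = CHF 113,922.2447…
Penalty: 9 × 0.5% × CHF 157,850.42 = CHF 7,103.27…
Final settlement = outstanding balance + penalty = CHF 113,922.2447… + CHF 7,103.27… = CHF 121,025.51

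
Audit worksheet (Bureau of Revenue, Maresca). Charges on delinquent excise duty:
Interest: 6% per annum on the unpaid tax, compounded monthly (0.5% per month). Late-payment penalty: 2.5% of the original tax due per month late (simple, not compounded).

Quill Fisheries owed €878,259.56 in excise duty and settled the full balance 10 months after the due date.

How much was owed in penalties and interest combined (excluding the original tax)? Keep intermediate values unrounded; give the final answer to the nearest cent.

€264,479.20

Late-payment penalty = 2.5% × €878,259.56 × 10 mo = €219,564.89
Interest: €878,259.56 × ((1 + 0.005)^10 − 1) = €878,259.56 × 0.0511401… = €44,914.3099…
Penalties + interest = €219,564.8900 + €44,914.3099… = €264,479.20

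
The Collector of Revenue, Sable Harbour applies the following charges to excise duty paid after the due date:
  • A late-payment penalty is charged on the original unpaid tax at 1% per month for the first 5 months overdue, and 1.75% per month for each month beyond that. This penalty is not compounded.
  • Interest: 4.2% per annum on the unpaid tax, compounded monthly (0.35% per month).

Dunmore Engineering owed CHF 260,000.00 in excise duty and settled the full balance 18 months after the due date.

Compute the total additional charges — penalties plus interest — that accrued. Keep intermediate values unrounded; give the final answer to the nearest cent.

Penalty, months 1–5: 5 × 1% × CHF 260,000.00 = CHF 13,000.00
Penalty, months 6–18: 13 × 1.75% × CHF 260,000.00 = CHF 59,150.00
Interest: CHF 260,000.00 × ((1 + 0.0035)^18 − 1) = CHF 260,000.00 × 0.0649097… = CHF 16,876.5219…
Penalties + interest = CHF 72,150.0000 + CHF 16,876.5219… = CHF 89,026.52

CHF 89,026.52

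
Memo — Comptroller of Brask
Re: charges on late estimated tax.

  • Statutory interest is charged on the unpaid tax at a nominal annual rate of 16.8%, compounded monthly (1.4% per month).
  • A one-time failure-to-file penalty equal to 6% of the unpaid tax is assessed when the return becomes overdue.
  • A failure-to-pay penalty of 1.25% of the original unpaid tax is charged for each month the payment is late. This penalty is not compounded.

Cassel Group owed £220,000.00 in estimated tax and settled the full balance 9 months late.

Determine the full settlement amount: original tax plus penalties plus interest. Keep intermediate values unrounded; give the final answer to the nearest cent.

Failure-to-file penalty: 6% × £220,000.00 = £13,200.00
Failure-to-pay penalty = 1.25% × £220,000.00 × 9 mo = £24,750.00
Interest: £220,000.00 × ((1 + 0.014)^9 − 1) = £220,000.00 × 0.1332914… = £29,324.1091…
Total = £220,000.00 + £37,950.0000 + £29,324.1091… = £287,274.11

£287,274.11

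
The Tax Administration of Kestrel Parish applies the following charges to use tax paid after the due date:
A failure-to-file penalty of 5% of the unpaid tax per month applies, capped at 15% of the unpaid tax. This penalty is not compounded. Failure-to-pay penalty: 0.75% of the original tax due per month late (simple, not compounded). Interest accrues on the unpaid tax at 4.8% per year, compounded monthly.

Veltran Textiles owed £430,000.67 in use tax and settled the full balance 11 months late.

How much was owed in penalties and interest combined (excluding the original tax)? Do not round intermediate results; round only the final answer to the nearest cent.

£119,278.16

Failure-to-file: 11 × 5% × £430,000.67 = £236,500.37…, capped at 15% × £430,000.67 = £64,500.10…
Failure-to-pay penalty: 11 × 0.75% × £430,000.67 = £35,475.06…
Interest (4.8%/yr ÷ 12 = 0.4%/month): £430,000.67 × ((1 + 0.004)^11 − 1) = £19,303.0074…
Penalties + interest = £99,975.1558… + £19,303.0074… = £119,278.16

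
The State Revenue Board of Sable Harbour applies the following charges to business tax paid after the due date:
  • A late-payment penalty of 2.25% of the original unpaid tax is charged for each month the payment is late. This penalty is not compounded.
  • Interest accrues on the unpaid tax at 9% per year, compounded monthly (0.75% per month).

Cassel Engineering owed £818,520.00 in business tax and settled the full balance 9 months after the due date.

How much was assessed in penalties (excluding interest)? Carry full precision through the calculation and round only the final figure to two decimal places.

Late-payment penalty = 2.25% × £818,520.00 × 9 mo = £165,750.30

£165,750.30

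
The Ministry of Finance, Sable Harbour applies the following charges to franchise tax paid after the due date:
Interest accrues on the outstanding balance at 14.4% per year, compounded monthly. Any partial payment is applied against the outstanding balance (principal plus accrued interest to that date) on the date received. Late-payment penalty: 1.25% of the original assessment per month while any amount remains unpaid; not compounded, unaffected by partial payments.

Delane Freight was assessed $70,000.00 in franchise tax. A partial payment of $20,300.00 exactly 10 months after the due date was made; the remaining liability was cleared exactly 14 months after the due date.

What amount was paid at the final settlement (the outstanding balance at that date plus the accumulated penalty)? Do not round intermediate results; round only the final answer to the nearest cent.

$73,680.72

Monthly rate = 14.4% ÷ 12 = 1.2%
Balance at month 10: $70,000.0000 × (1 + 0.012)^10 = $78,868.4245…
After $20,300.00 payment: $78,868.4245… − $20,300.00 = $58,568.4245…
Balance at month 14: $58,568.4245… × (1 + 0.012)^4 = $61,430.7180…
Penalty: 14 × 1.25% × $70,000.00 = $12,250.00
Final settlement = outstanding balance + penalty = $61,430.7180… + $12,250.00 = $73,680.72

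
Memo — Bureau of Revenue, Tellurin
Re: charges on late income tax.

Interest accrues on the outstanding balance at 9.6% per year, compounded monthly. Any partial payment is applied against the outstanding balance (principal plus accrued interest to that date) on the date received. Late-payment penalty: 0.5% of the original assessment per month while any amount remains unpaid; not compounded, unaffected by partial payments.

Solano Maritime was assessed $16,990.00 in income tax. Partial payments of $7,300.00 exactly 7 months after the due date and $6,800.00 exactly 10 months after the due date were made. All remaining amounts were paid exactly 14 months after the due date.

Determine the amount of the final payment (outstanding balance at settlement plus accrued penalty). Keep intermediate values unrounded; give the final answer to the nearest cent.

Monthly rate = 9.6% ÷ 12 = 0.8%
Balance at month 7: $16,990.0000 × (1 + 0.008)^7 = $17,964.5815…
After $7,300.00 payment: $17,964.5815… − $7,300.00 = $10,664.5815…
Balance at month 10: $10,664.5815… × (1 + 0.008)^3 = $10,922.5845…
After $6,800.00 payment: $10,922.5845… − $6,800.00 = $4,122.5845…
Balance at month 14: $4,122.5845… × (1 + 0.008)^4 = $4,256.0987…
Penalty: 14 × 0.5% × $16,990.00 = $1,189.30
Final settlement = outstanding balance + penalty = $4,256.0987… + $1,189.30 = $5,445.40

$5,445.40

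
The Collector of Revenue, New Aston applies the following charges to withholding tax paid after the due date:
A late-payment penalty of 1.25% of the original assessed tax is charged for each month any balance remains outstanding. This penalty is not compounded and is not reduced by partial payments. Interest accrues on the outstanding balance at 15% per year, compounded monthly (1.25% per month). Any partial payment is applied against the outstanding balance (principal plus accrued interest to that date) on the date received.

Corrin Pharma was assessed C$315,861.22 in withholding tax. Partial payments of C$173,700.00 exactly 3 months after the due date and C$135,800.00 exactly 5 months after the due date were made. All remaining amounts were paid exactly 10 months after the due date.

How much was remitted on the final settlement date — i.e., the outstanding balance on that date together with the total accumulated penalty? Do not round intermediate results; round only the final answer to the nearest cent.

Balance at month 3: C$315,861.2200 × (1 + 0.0125)^3 = C$327,854.6926…
After C$173,700.00 payment: C$327,854.6926… − C$173,700.00 = C$154,154.6926…
Balance at month 5: C$154,154.6926… × (1 + 0.0125)^2 = C$158,032.6466…
After C$135,800.00 payment: C$158,032.6466… − C$135,800.00 = C$22,232.6466…
Balance at month 10: C$22,232.6466… × (1 + 0.0125)^5 = C$23,657.3625…
Penalty: 10 × 1.25% × C$315,861.22 = C$39,482.65…
Final settlement = outstanding balance + penalty = C$23,657.3625… + C$39,482.65… = C$63,140.01

C$63,140.01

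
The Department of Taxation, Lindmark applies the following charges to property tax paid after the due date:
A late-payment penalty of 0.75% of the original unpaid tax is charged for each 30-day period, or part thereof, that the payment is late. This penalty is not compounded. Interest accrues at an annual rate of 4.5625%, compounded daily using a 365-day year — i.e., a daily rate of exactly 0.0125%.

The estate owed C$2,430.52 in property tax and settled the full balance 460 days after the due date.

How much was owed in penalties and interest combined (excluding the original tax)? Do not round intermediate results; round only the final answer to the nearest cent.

C$435.50

Penalty periods: ⌈460/30⌉ = 16; penalty = 16 × 0.75% × C$2,430.52 = C$291.66…
Interest: C$2,430.52 × ((1 + 0.000125)^460 − 1) = C$2,430.52 × 0.05918146… = C$143.8417…
Penalties + interest = C$291.6624 + C$143.8417… = C$435.50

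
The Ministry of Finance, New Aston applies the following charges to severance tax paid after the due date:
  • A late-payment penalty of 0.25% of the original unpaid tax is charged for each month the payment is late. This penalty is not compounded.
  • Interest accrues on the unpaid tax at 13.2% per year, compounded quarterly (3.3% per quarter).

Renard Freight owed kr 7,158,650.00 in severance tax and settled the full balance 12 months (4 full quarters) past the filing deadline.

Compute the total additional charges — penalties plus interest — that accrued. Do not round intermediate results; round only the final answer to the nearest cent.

Late-payment penalty: 12 × 0.25% × kr 7,158,650.00 = kr 214,759.50
Interest: kr 7,158,650.00 × ((1 + 0.033)^4 − 1) = kr 7,158,650.00 × 0.1386789… = kr 992,753.9503…
Penalties + interest = kr 214,759.5000 + kr 992,753.9503… = kr 1,207,513.45

kr 1,207,513.45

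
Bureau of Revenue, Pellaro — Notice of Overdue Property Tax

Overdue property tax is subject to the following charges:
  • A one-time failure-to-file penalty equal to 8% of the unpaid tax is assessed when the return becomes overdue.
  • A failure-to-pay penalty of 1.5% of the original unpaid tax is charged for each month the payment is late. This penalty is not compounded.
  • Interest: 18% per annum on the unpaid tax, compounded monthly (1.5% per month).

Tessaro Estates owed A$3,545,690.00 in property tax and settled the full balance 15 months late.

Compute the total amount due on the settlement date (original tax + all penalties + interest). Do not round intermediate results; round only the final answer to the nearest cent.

Failure-to-file penalty: 8% × A$3,545,690.00 = A$283,655.20
Failure-to-pay penalty = 1.5% × A$3,545,690.00 × 15 mo = A$797,780.25
Interest: A$3,545,690.00 × ((1 + 0.015)^15 − 1) = A$3,545,690.00 × 0.2502321… = A$887,245.3364…
Total = A$3,545,690.00 + A$1,081,435.4500 + A$887,245.3364… = A$5,514,370.79

A$5,514,370.79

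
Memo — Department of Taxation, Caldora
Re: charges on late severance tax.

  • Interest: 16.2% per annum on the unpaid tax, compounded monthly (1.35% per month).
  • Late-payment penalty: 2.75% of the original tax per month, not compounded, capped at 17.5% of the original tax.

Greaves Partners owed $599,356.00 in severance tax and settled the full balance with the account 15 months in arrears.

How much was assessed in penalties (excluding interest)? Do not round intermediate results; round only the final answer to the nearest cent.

$104,887.30

Penalty (uncapped): 15 × 2.75% × $599,356.00 = $247,234.35; cap = 17.5% × $599,356.00 = $104,887.30 → penalty = $104,887.30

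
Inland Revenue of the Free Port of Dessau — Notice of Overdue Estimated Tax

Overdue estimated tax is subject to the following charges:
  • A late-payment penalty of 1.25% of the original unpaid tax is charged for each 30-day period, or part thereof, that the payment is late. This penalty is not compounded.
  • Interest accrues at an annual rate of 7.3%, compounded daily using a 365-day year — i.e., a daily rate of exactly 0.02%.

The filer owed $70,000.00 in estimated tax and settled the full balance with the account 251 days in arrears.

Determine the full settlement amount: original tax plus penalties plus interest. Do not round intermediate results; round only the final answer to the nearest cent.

Penalty periods: ⌈251/30⌉ = 9; penalty = 9 × 1.25% × $70,000.00 = $7,875.00
Interest: $70,000.00 × ((1 + 0.0002)^251 − 1) = $70,000.00 × 0.05147609… = $3,603.3266…
Total = $70,000.00 + $7,875.0000 + $3,603.3266… = $81,478.33

$81,478.33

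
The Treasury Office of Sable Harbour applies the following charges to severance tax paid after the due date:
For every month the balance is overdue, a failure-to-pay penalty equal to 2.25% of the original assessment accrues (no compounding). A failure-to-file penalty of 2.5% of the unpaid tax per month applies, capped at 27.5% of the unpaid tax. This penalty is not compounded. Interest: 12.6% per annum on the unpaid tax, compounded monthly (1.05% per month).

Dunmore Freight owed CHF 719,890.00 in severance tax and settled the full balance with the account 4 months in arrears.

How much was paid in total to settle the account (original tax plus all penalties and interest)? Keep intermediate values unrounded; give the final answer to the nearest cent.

Failure-to-file: 4 × 2.5% × CHF 719,890.00 = CHF 71,989.00 (under the 27.5% cap)
Failure-to-pay penalty: 4 × 2.25% × CHF 719,890.00 = CHF 64,790.10
Interest: CHF 719,890.00 × ((1 + 0.0105)^4 − 1) = CHF 719,890.00 × 0.0426661… = CHF 30,714.9294…
Total = CHF 719,890.00 + CHF 136,779.1000 + CHF 30,714.9294… = CHF 887,384.03

CHF 887,384.03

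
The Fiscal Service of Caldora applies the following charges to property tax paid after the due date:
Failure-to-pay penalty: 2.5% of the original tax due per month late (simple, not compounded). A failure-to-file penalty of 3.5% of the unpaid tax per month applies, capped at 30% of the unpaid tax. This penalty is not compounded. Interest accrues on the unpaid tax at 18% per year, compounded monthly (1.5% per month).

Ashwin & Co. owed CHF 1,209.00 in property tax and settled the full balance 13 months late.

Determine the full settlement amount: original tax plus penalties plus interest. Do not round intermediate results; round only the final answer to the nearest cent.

CHF 2,222.81

Failure-to-file: 13 × 3.5% × CHF 1,209.00 = CHF 550.10…, capped at 30% × CHF 1,209.00 = CHF 362.70
Failure-to-pay penalty = 2.5% × CHF 1,209.00 × 13 mo = CHF 392.93…
Interest: CHF 1,209.00 × ((1 + 0.015)^13 − 1) = CHF 1,209.00 × 0.2135524… = CHF 258.1849…
Total = CHF 1,209.00 + CHF 755.6250 + CHF 258.1849… = CHF 2,222.81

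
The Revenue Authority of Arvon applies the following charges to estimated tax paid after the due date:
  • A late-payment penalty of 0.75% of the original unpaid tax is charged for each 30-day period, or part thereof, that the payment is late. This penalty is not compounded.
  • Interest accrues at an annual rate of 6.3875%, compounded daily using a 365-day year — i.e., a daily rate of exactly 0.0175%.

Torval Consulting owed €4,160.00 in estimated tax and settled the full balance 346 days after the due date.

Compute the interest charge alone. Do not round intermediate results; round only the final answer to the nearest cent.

Interest: €4,160.00 × ((1 + 0.000175)^346 − 1) = €4,160.00 × 0.06241509… = €259.6468…

€259.65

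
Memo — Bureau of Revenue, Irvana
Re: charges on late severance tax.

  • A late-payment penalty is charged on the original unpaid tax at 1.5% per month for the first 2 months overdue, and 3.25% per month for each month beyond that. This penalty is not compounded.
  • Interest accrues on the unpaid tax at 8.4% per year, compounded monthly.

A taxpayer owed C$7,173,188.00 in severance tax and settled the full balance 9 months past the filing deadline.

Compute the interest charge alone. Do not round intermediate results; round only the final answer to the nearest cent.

Interest (8.4%/yr ÷ 12 = 0.7%/month): C$7,173,188.00 × ((1 + 0.007)^9 − 1) = C$464,773.2069…

C$464,773.21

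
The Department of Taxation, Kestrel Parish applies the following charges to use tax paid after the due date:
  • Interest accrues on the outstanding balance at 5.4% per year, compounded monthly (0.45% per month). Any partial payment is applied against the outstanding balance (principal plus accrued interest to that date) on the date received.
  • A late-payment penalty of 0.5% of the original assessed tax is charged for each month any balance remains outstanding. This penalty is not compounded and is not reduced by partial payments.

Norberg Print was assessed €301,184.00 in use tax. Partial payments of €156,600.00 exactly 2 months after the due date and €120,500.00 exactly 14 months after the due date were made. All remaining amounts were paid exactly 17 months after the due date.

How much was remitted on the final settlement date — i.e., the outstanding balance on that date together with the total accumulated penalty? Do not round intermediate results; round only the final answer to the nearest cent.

€61,029.50

Balance at month 2: €301,184.0000 × (1 + 0.0045)^2 = €303,900.7550…
After €156,600.00 payment: €303,900.7550… − €156,600.00 = €147,300.7550…
Balance at month 14: €147,300.7550… × (1 + 0.0045)^12 = €155,454.8463…
After €120,500.00 payment: €155,454.8463… − €120,500.00 = €34,954.8463…
Balance at month 17: €34,954.8463… × (1 + 0.0045)^3 = €35,428.8634…
Penalty: 17 × 0.5% × €301,184.00 = €25,600.64
Final settlement = outstanding balance + penalty = €35,428.8634… + €25,600.64 = €61,029.50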